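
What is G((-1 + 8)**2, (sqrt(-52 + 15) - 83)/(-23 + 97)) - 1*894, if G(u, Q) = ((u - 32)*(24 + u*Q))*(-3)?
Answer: 50685/74 - 2499*I*sqrt(37)/74 ≈ 684.93 - 205.42*I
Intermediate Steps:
G(u, Q) = -3*(-32 + u)*(24 + Q*u) (G(u, Q) = ((-32 + u)*(24 + Q*u))*(-3) = -3*(-32 + u)*(24 + Q*u))
G((-1 + 8)**2, (sqrt(-52 + 15) - 83)/(-23 + 97)) - 1*894 = (2304 - 72*(-1 + 8)**2 - 3*(sqrt(-52 + 15) - 83)/(-23 + 97)*((-1 + 8)**2)**2 + 96*((sqrt(-52 + 15) - 83)/(-23 + 97))*(-1 + 8)**2) - 1*894 = (2304 - 72*7**2 - 3*(sqrt(-37) - 83)/74*(7**2)**2 + 96*((sqrt(-37) - 83)/74)*7**2) - 894 = (2304 - 72*49 - 3*(I*sqrt(37) - 83)*(1/74)*49**2 + 96*((I*sqrt(37) - 83)*(1/74))*49) - 894 = (2304 - 3528 - 3*(-83 + I*sqrt(37))*(1/74)*2401 + 96*((-83 + I*sqrt(37))*(1/74))*49) - 894 = (2304 - 3528 - 3*(-83/74 + I*sqrt(37)/74)*2401 + 96*(-83/74 + I*sqrt(37)/74)*49) - 894 = (2304 - 3528 + (597849/74 - 7203*I*sqrt(37)/74) + (-195216/37 + 2352*I*sqrt(37)/37)) - 894 = (116841/74 - 2499*I*sqrt(37)/74) - 894 = 50685/74 - 2499*I*sqrt(37)/74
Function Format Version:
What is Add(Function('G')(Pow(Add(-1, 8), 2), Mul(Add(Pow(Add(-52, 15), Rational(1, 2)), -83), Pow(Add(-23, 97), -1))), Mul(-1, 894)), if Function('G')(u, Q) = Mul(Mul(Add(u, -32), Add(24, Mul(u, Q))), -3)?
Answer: Add(Rational(50685, 74), Mul(Rational(-2499, 74), I, Pow(37, Rational(1, 2)))) ≈ Add(684.93, Mul(-205.42, I))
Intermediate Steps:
Function('G')(u, Q) = Mul(-3, Add(-32, u), Add(24, Mul(Q, u))) (Function('G')(u, Q) = Mul(Mul(Add(-32, u), Add(24, Mul(Q, u))), -3) = Mul(-3, Add(-32, u), Add(24, Mul(Q, u))))
Add(Function('G')(Pow(Add(-1, 8), 2), Mul(Add(Pow(Add(-52, 15), Rational(1, 2)), -83), Pow(Add(-23, 97), -1))), Mul(-1, 894)) = Add(Add(2304, Mul(-72, Pow(Add(-1, 8), 2)), Mul(-3, Mul(Add(Pow(Add(-52, 15), Rational(1, 2)), -83), Pow(Add(-23, 97), -1)), Pow(Pow(Add(-1, 8), 2), 2)), Mul(96, Mul(Add(Pow(Add(-52, 15), Rational(1, 2)), -83), Pow(Add(-23, 97), -1)), Pow(Add(-1, 8), 2))), Mul(-1, 894)) = Add(Add(2304, Mul(-72, Pow(7, 2)), Mul(-3, Mul(Add(Pow(-37, Rational(1, 2)), -83), Pow(74, -1)), Pow(Pow(7, 2), 2)), Mul(96, Mul(Add(Pow(-37, Rational(1, 2)), -83), Pow(74, -1)), Pow(7, 2))), -894) = Add(Add(2304, Mul(-72, 49), Mul(-3, Mul(Add(Mul(I, Pow(37, Rational(1, 2))), -83), Rational(1, 74)), Pow(49, 2)), Mul(96, Mul(Add(Mul(I, Pow(37, Rational(1, 2))), -83), Rational(1, 74)), 49)), -894) = Add(Add(2304, -3528, Mul(-3, Mul(Add(-83, Mul(I, Pow(37, Rational(1, 2)))), Rational(1, 74)), 2401), Mul(96, Mul(Add(-83, Mul(I, Pow(37, Rational(1, 2)))), Rational(1, 74)), 49)), -894) = Add(Add(2304, -3528, Mul(-3, Add(Rational(-83, 74), Mul(Rational(1, 74), I, Pow(37, Rational(1, 2)))), 2401), Mul(96, Add(Rational(-83, 74), Mul(Rational(1, 74), I, Pow(37, Rational(1, 2)))), 49)), -894) = Add(Add(2304, -3528, Add(Rational(597849, 74), Mul(Rational(-7203, 74), I, Pow(37, Rational(1, 2)))), Add(Rational(-195216, 37), Mul(Rational(2352, 37), I, Pow(37, Rational(1, 2))))), -894) = Add(Add(Rational(116841, 74), Mul(Rational(-2499, 74), I, Pow(37, Rational(1, 2)))), -894) = Add(Rational(50685, 74), Mul(Rational(-2499, 74), I, Pow(37, Rational(1, 2))))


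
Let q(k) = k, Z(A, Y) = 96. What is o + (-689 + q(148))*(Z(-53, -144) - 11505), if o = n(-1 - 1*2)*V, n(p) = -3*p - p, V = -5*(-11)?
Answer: 6172929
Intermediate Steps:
V = 55
n(p) = -4*p
o = 660 (o = -4*(-1 - 1*2)*55 = -4*(-1 - 2)*55 = -4*(-3)*55 = 12*55 = 660)
o + (-689 + q(148))*(Z(-53, -144) - 11505) = 660 + (-689 + 148)*(96 - 11505) = 660 - 541*(-11409) = 660 + 6172269 = 6172929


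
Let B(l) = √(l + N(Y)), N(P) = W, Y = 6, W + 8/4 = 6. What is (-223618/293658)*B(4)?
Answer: -13154*√2/8637 ≈ -2.1538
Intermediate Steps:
W = 4 (W = -2 + 6 = 4)
N(P) = 4
B(l) = √(4 + l) (B(l) = √(l + 4) = √(4 + l))
(-223618/293658)*B(4) = (-223618/293658)*√(4 + 4) = (-223618*1/293658)*√8 = -13154*√2/8637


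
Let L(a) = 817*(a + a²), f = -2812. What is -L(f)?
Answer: -6458002644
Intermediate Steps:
L(a) = 817*a + 817*a²
-L(f) = -817*(-2812)*(1 - 2812) = -817*(-2812)*(-2811) = -1*6458002644 = -6458002644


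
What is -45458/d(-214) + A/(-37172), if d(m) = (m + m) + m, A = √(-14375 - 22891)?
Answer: 22729/321 - I*√37266/37172 ≈ 70.807 - 0.0051933*I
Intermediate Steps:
A = I*√37266 (A = √(-37266) = I*√37266 ≈ 193.04*I)
d(m) = 3*m (d(m) = 2*m + m = 3*m)
-45458/d(-214) + A/(-37172) = -45458/(3*(-214)) + (I*√37266)/(-37172) = -45458/(-642) + (I*√37266)*(-1/37172) = -45458*(-1/642) - I*√37266/37172 = 22729/321 - I*√37266/37172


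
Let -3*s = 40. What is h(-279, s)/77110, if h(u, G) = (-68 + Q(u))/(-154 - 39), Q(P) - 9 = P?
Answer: 169/7441115 ≈ 2.2712e-5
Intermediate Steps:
s = -40/3 (s = -⅓*40 = -40/3 ≈ -13.333)
Q(P) = 9 + P
h(u, G) = 59/193 - u/193 (h(u, G) = (-68 + (9 + u))/(-154 - 39) = (-59 + u)/(-193) = (-59 + u)*(-1/193) = 59/193 - u/193)
h(-279, s)/77110 = (59/193 - 1/193*(-279))/77110 = (59/193 + 279/193)*(1/77110) = (338/193)*(1/77110) = 169/7441115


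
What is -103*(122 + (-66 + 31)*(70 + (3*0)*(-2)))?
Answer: 239784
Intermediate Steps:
-103*(122 + (-66 + 31)*(70 + (3*0)*(-2))) = -103*(122 - 35*(70 + 0*(-2))) = -103*(122 - 35*(70 + 0)) = -103*(122 - 35*70) = -103*(122 - 2450) = -103*(-2328) = 239784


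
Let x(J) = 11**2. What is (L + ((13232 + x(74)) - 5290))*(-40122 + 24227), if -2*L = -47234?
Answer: -503553600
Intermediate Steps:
x(J) = 121
L = 23617 (L = -1/2*(-47234) = 23617)
(L + ((13232 + x(74)) - 5290))*(-40122 + 24227) = (23617 + ((13232 + 121) - 5290))*(-40122 + 24227) = (23617 + (13353 - 5290))*(-15895) = (23617 + 8063)*(-15895) = 31680*(-15895) = -503553600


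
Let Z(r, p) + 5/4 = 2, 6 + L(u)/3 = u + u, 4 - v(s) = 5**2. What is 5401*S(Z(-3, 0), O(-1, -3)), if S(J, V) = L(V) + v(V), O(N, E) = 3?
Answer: -113421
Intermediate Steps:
v(s) = -21 (v(s) = 4 - 1*5**2 = 4 - 1*25 = 4 - 25 = -21)
L(u) = -18 + 6*u (L(u) = -18 + 3*(u + u) = -18 + 3*(2*u) = -18 + 6*u)
Z(r, p) = 3/4 (Z(r, p) = -5/4 + 2 = 3/4)
S(J, V) = -39 + 6*V (S(J, V) = (-18 + 6*V) - 21 = -39 + 6*V)
5401*S(Z(-3, 0), O(-1, -3)) = 5401*(-39 + 6*3) = 5401*(-39 + 18) = 5401*(-21) = -113421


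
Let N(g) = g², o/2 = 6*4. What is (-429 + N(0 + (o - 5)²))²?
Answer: 11685267130384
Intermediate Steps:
o = 48 (o = 2*(6*4) = 2*24 = 48)
(-429 + N(0 + (o - 5)²))² = (-429 + (0 + (48 - 5)²)²)² = (-429 + (0 + 43²)²)² = (-429 + (0 + 1849)²)² = (-429 + 1849²)² = (-429 + 3418801)² = 3418372² = 11685267130384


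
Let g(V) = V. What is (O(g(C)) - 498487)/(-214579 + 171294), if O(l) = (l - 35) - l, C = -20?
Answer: 498522/43285 ≈ 11.517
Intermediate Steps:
O(l) = -35 (O(l) = (-35 + l) - l = -35)
(O(g(C)) - 498487)/(-214579 + 171294) = (-35 - 498487)/(-214579 + 171294) = -498522/(-43285) = -498522*(-1/43285) = 498522/43285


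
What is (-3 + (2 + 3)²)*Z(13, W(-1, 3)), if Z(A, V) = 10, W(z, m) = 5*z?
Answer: 220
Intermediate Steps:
(-3 + (2 + 3)²)*Z(13, W(-1, 3)) = (-3 + (2 + 3)²)*10 = (-3 + 5²)*10 = (-3 + 25)*10 = 22*10 = 220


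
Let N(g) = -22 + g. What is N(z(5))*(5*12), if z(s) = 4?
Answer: -1080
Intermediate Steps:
N(z(5))*(5*12) = (-22 + 4)*(5*12) = -18*60 = -1080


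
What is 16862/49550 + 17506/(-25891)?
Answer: -215424129/641449525 ≈ -0.33584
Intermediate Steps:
16862/49550 + 17506/(-25891) = 16862*(1/49550) + 17506*(-1/25891) = 8431/24775 - 17506/25891 = -215424129/641449525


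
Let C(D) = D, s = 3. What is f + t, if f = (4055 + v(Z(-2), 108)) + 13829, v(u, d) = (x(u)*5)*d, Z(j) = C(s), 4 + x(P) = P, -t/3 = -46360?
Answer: 156424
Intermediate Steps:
t = 139080 (t = -3*(-46360) = 139080)
x(P) = -4 + P
Z(j) = 3
v(u, d) = d*(-20 + 5*u) (v(u, d) = ((-4 + u)*5)*d = (-20 + 5*u)*d = d*(-20 + 5*u))
f = 17344 (f = (4055 + 5*108*(-4 + 3)) + 13829 = (4055 + 5*108*(-1)) + 13829 = (4055 - 540) + 13829 = 3515 + 13829 = 17344)
f + t = 17344 + 139080 = 156424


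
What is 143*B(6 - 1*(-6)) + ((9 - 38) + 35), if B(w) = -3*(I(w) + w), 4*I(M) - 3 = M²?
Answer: -83631/4 ≈ -20908.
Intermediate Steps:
I(M) = ¾ + M²/4
B(w) = -9/4 - 3*w - 3*w²/4 (B(w) = -3*((¾ + w²/4) + w) = -3*(¾ + w + w²/4) = -9/4 - 3*w - 3*w²/4)
143*B(6 - 1*(-6)) + ((9 - 38) + 35) = 143*(-9/4 - 3*(6 - 1*(-6)) - 3*(6 - 1*(-6))²/4) + ((9 - 38) + 35) = 143*(-9/4 - 3*(6 + 6) - 3*(6 + 6)²/4) + (-29 + 35) = 143*(-9/4 - 3*12 - ¾*12²) + 6 = 143*(-9/4 - 36 - ¾*144) + 6 = 143*(-9/4 - 36 - 108) + 6 = 143*(-585/4) + 6 = -83655/4 + 6 = -83631/4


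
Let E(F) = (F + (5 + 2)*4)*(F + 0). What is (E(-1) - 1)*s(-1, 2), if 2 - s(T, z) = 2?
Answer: 0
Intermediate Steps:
s(T, z) = 0 (s(T, z) = 2 - 1*2 = 2 - 2 = 0)
E(F) = F*(28 + F) (E(F) = (F + 7*4)*F = (F + 28)*F = (28 + F)*F = F*(28 + F))
(E(-1) - 1)*s(-1, 2) = (-(28 - 1) - 1)*0 = (-1*27 - 1)*0 = (-27 - 1)*0 = -28*0 = 0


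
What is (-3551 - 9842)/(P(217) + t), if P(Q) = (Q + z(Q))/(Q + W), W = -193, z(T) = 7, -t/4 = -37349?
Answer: -40179/448216 ≈ -0.089642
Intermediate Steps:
t = 149396 (t = -4*(-37349) = 149396)
P(Q) = (7 + Q)/(-193 + Q) (P(Q) = (Q + 7)/(Q - 193) = (7 + Q)/(-193 + Q))
(-3551 - 9842)/(P(217) + t) = (-3551 - 9842)/((7 + 217)/(-193 + 217) + 149396) = -13393/(224/24 + 149396) = -13393/((1/24)*224 + 149396) = -13393/(28/3 + 149396) = -13393/448216/3 = -13393*3/448216 = -40179/448216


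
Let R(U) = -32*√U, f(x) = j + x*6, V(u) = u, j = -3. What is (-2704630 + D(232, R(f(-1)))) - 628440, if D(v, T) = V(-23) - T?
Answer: -3333093 + 96*I ≈ -3.3331e+6 + 96.0*I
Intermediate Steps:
f(x) = -3 + 6*x (f(x) = -3 + x*6 = -3 + 6*x)
D(v, T) = -23 - T
(-2704630 + D(232, R(f(-1)))) - 628440 = (-2704630 + (-23 - (-32)*√(-3 + 6*(-1)))) - 628440 = (-2704630 + (-23 - (-32)*√(-3 - 6))) - 628440 = (-2704630 + (-23 - (-32)*√(-9))) - 628440 = (-2704630 + (-23 - (-32)*3*I)) - 628440 = (-2704630 + (-23 - (-96)*I)) - 628440 = (-2704630 + (-23 + 96*I)) - 628440 = (-2704653 + 96*I) - 628440 = -3333093 + 96*I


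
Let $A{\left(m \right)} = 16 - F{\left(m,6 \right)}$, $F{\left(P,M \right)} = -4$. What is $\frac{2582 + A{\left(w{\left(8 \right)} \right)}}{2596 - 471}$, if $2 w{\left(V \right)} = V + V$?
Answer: $\frac{2602}{2125} \approx 1.2245$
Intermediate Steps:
$w{\left(V \right)} = V$ ($w{\left(V \right)} = \frac{V + V}{2} = \frac{2 V}{2} = V$)
$A{\left(m \right)} = 20$ ($A{\left(m \right)} = 16 - -4 = 16 + 4 = 20$)
$\frac{2582 + A{\left(w{\left(8 \right)} \right)}}{2596 - 471} = \frac{2582 + 20}{2596 - 471} = \frac{2602}{2125}$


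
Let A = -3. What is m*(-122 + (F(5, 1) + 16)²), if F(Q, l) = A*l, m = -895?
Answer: -42065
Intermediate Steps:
F(Q, l) = -3*l
m*(-122 + (F(5, 1) + 16)²) = -895*(-122 + (-3*1 + 16)²) = -895*(-122 + (-3 + 16)²) = -895*(-122 + 13²) = -895*(-122 + 169) = -895*47 = -42065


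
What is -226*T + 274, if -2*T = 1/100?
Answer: 27513/100 ≈ 275.13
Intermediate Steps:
T = -1/200 (T = -½/100 = -½*1/100 = -1/200 ≈ -0.0050000)
-226*T + 274 = -226*(-1/200) + 274 = 113/100 + 274 = 27513/100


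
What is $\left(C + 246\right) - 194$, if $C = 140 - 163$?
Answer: $29$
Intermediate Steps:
$C = -23$ ($C = 140 - 163 = -23$)
$\left(C + 246\right) - 194 = \left(-23 + 246\right) - 194 = 223 - 194 = 29$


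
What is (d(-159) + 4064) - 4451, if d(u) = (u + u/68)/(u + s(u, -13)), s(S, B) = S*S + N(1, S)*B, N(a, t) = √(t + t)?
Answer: -52233047721/134966876 - 897*I*√318/269933752 ≈ -387.01 - 5.9258e-5*I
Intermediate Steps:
N(a, t) = √2*√t (N(a, t) = √(2*t) = √2*√t)
s(S, B) = S² + B*√2*√S (s(S, B) = S*S + (√2*√S)*B = S² + B*√2*√S)
d(u) = 69*u/(68*(u + u² - 13*√2*√u)) (d(u) = (u + u/68)/(u + (u² - 13*√2*√u)) = (u + u*(1/68))/(u + u² - 13*√2*√u) = (u + u/68)/(u + u² - 13*√2*√u) = (69*u/68)/(u + u² - 13*√2*√u) = 69*u/(68*(u + u² - 13*√2*√u)))
(d(-159) + 4064) - 4451 = ((69/68)*(-159)/(-159 + (-159)² - 13*√2*√(-159)) + 4064) - 4451 = ((69/68)*(-159)/(-159 + 25281 - 13*√2*I*√159) + 4064) - 4451 = ((69/68)*(-159)/(-159 + 25281 - 13*I*√318) + 4064) - 4451 = ((69/68)*(-159)/(25122 - 13*I*√318) + 4064) - 4451 = (-10971/(68*(25122 - 13*I*√318)) + 4064) - 4451 = (4064 - 10971/(68*(25122 - 13*I*√318))) - 4451 = -387 - 10971/(68*(25122 - 13*I*√318))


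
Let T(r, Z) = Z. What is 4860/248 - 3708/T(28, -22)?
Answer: 128313/682 ≈ 188.14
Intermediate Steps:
4860/248 - 3708/T(28, -22) = 4860/248 - 3708/(-22) = 4860*(1/248) - 3708*(-1/22) = 1215/62 + 1854/11 = 128313/682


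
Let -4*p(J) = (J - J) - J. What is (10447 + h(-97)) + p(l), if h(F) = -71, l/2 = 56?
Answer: 10404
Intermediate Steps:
l = 112 (l = 2*56 = 112)
p(J) = J/4 (p(J) = -((J - J) - J)/4 = -(0 - J)/4 = -(-1)*J/4 = J/4)
(10447 + h(-97)) + p(l) = (10447 - 71) + (¼)*112 = 10376 + 28 = 10404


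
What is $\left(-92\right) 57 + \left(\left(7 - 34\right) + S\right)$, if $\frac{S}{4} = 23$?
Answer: $-5179$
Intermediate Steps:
$S = 92$ ($S = 4 \cdot 23 = 92$)
$\left(-92\right) 57 + \left(\left(7 - 34\right) + S\right) = \left(-92\right) 57 + \left(\left(7 - 34\right) + 92\right) = -5244 + \left(-27 + 92\right) = -5244 + 65 = -5179$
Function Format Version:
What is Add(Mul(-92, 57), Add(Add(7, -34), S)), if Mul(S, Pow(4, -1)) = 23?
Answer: -5179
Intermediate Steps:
S = 92 (S = Mul(4, 23) = 92)
Add(Mul(-92, 57), Add(Add(7, -34), S)) = Add(Mul(-92, 57), Add(Add(7, -34), 92)) = Add(-5244, Add(-27, 92)) = Add(-5244, 65) = -5179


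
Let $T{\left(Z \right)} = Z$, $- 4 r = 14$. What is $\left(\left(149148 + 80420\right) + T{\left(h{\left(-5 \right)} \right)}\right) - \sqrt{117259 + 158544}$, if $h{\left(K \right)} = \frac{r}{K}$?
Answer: $\frac{2295687}{10} - \sqrt{275803} \approx 2.2904 \cdot 10^{5}$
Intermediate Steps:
$r = - \frac{7}{2}$ ($r = \left(- \frac{1}{4}\right) 14 = - \frac{7}{2} \approx -3.5$)
$h{\left(K \right)} = - \frac{7}{2 K}$
$\left(\left(149148 + 80420\right) + T{\left(h{\left(-5 \right)} \right)}\right) - \sqrt{117259 + 158544} = \left(\left(149148 + 80420\right) - \frac{7}{2 \left(-5\right)}\right) - \sqrt{117259 + 158544} = \left(229568 - - \frac{7}{10}\right) - \sqrt{275803} = \left(229568 + \frac{7}{10}\right) - \sqrt{275803} = \frac{2295687}{10} - \sqrt{275803}$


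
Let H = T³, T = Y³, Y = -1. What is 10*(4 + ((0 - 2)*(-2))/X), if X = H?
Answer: 0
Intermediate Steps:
T = -1 (T = (-1)³ = -1)
H = -1 (H = (-1)³ = -1)
X = -1
10*(4 + ((0 - 2)*(-2))/X) = 10*(4 + ((0 - 2)*(-2))/(-1)) = 10*(4 - 2*(-2)*(-1)) = 10*(4 + 4*(-1)) = 10*(4 - 4) = 10*0 = 0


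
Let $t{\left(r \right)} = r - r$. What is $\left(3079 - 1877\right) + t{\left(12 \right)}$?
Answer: $1202$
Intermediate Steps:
$t{\left(r \right)} = 0$
$\left(3079 - 1877\right) + t{\left(12 \right)} = \left(3079 - 1877\right) + 0 = 1202 + 0 = 1202$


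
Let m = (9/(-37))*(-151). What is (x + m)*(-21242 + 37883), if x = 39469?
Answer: 24324349392/37 ≈ 6.5742e+8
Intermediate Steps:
m = 1359/37 (m = (9*(-1/37))*(-151) = -9/37*(-151) = 1359/37 ≈ 36.730)
(x + m)*(-21242 + 37883) = (39469 + 1359/37)*(-21242 + 37883) = (1461712/37)*16641 = 24324349392/37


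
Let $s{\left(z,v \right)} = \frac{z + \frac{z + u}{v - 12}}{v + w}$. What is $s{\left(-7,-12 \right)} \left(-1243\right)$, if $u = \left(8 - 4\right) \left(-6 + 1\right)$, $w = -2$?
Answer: $- \frac{58421}{112} \approx -521.62$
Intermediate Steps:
$u = -20$ ($u = 4 \left(-5\right) = -20$)
$s{\left(z,v \right)} = \frac{z + \frac{-20 + z}{-12 + v}}{-2 + v}$ ($s{\left(z,v \right)} = \frac{z + \frac{z - 20}{v - 12}}{v - 2} = \frac{z + \frac{-20 + z}{-12 + v}}{-2 + v}$)
$s{\left(-7,-12 \right)} \left(-1243\right) = \frac{-20 - -77 - -84}{24 + \left(-12\right)^{2} - -168} \left(-1243\right) = \frac{-20 + 77 + 84}{24 + 144 + 168} \left(-1243\right) = \frac{1}{336} \cdot 141 \left(-1243\right) = \frac{47}{112} \left(-1243\right) = - \frac{58421}{112}$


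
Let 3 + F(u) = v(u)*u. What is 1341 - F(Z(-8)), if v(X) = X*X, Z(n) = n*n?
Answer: -260800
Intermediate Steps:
Z(n) = n²
v(X) = X²
F(u) = -3 + u³ (F(u) = -3 + u²*u = -3 + u³)
1341 - F(Z(-8)) = 1341 - (-3 + ((-8)²)³) = 1341 - (-3 + 64³) = 1341 - (-3 + 262144) = 1341 - 1*262141 = 1341 - 262141 = -260800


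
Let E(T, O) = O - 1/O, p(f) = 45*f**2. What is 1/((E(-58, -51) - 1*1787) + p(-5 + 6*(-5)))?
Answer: 51/2717638 ≈ 1.8766e-5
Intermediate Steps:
1/((E(-58, -51) - 1*1787) + p(-5 + 6*(-5))) = 1/(((-51 - 1/(-51)) - 1*1787) + 45*(-5 + 6*(-5))**2) = 1/(((-51 - 1*(-1/51)) - 1787) + 45*(-5 - 30)**2) = 1/(((-51 + 1/51) - 1787) + 45*(-35)**2) = 1/((-2600/51 - 1787) + 45*1225) = 1/(-93737/51 + 55125) = 1/(2717638/51) = 51/2717638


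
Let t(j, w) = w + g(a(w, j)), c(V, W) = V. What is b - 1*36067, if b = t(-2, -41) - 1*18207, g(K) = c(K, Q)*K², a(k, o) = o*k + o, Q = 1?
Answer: 457685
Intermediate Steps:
a(k, o) = o + k*o (a(k, o) = k*o + o = o + k*o)
g(K) = K³ (g(K) = K*K² = K³)
t(j, w) = w + j³*(1 + w)³ (t(j, w) = w + (j*(1 + w))³ = w + j³*(1 + w)³)
b = 493752 (b = (-41 + (-2)³*(1 - 41)³) - 1*18207 = (-41 - 8*(-40)³) - 18207 = (-41 - 8*(-64000)) - 18207 = (-41 + 512000) - 18207 = 511959 - 18207 = 493752)
b - 1*36067 = 493752 - 1*36067 = 493752 - 36067 = 457685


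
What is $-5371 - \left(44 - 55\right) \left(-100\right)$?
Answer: $-6471$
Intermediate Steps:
$-5371 - \left(44 - 55\right) \left(-100\right) = -5371 - \left(-11\right) \left(-100\right) = -5371 - 1100 = -6471$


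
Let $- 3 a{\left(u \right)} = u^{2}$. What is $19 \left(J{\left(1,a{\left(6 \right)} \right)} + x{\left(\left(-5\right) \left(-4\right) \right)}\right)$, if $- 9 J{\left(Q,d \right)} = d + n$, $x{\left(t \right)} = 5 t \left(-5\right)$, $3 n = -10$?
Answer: $- \frac{255626}{27} \approx -9467.6$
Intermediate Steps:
$a{\left(u \right)} = - \frac{u^{2}}{3}$
$n = - \frac{10}{3}$ ($n = \frac{1}{3} \left(-10\right) = - \frac{10}{3} \approx -3.3333$)
$x{\left(t \right)} = - 25 t$
$J{\left(Q,d \right)} = \frac{10}{27} - \frac{d}{9}$ ($J{\left(Q,d \right)} = - \frac{d - \frac{10}{3}}{9} = - \frac{- \frac{10}{3} + d}{9} = \frac{10}{27} - \frac{d}{9}$)
$19 \left(J{\left(1,a{\left(6 \right)} \right)} + x{\left(\left(-5\right) \left(-4\right) \right)}\right) = 19 \left(\left(\frac{10}{27} - \frac{\left(- \frac{1}{3}\right) 6^{2}}{9}\right) - 25 \left(\left(-5\right) \left(-4\right)\right)\right) = 19 \left(\left(\frac{10}{27} - \frac{\left(- \frac{1}{3}\right) 36}{9}\right) - 500\right) = 19 \left(\left(\frac{10}{27} - - \frac{4}{3}\right) - 500\right) = 19 \left(\left(\frac{10}{27} + \frac{4}{3}\right) - 500\right) = 19 \left(\frac{46}{27} - 500\right) = 19 \left(- \frac{13454}{27}\right) = - \frac{255626}{27}$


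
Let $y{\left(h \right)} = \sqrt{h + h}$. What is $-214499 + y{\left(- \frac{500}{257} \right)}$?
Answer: $-214499 + \frac{10 i \sqrt{2570}}{257} \approx -2.145 \cdot 10^{5} + 1.9726 i$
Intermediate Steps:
$y{\left(h \right)} = \sqrt{2} \sqrt{h}$ ($y{\left(h \right)} = \sqrt{2 h} = \sqrt{2} \sqrt{h}$)
$-214499 + y{\left(- \frac{500}{257} \right)} = -214499 + \sqrt{2} \sqrt{- \frac{500}{257}} = -214499 + \sqrt{2} \frac{10 i \sqrt{1285}}{257} = -214499 + \frac{10 i \sqrt{2570}}{257}$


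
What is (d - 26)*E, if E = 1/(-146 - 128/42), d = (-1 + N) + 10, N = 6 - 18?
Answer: 609/3130 ≈ 0.19457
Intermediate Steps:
N = -12
d = -3 (d = (-1 - 12) + 10 = -13 + 10 = -3)
E = -21/3130 (E = 1/(-146 - 128*1/42) = 1/(-146 - 64/21) = 1/(-3130/21) = -21/3130 ≈ -0.0067093)
(d - 26)*E = (-3 - 26)*(-21/3130) = -29*(-21/3130) = 609/3130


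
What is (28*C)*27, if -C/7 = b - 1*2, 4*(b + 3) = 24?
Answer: -5292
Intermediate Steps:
b = 3 (b = -3 + (1/4)*24 = -3 + 6 = 3)
C = -7 (C = -7*(3 - 1*2) = -7*(3 - 2) = -7*1 = -7)
(28*C)*27 = (28*(-7))*27 = -196*27 = -5292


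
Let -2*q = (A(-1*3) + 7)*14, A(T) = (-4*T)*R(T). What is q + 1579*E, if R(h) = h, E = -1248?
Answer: -1970389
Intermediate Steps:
A(T) = -4*T**2 (A(T) = (-4*T)*T = -4*T**2)
q = 203 (q = -(-4*(-1*3)**2 + 7)*14/2 = -(-4*(-3)**2 + 7)*14/2 = -(-4*9 + 7)*14/2 = -(-36 + 7)*14/2 = -(-29)*14/2 = -1/2*(-406) = 203)
q + 1579*E = 203 + 1579*(-1248) = 203 - 1970592 = -1970389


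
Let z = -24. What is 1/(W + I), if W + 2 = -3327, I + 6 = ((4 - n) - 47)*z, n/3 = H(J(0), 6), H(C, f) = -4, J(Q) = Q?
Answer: -1/2591 ≈ -0.00038595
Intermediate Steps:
n = -12 (n = 3*(-4) = -12)
I = 738 (I = -6 + ((4 - 1*(-12)) - 47)*(-24) = -6 + ((4 + 12) - 47)*(-24) = -6 + (16 - 47)*(-24) = -6 - 31*(-24) = -6 + 744 = 738)
W = -3329 (W = -2 - 3327 = -3329)
1/(W + I) = 1/(-3329 + 738) = 1/(-2591) = -1/2591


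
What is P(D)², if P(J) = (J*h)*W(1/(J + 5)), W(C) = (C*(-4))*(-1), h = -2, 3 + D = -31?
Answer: 73984/841 ≈ 87.971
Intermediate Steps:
D = -34 (D = -3 - 31 = -34)
W(C) = 4*C (W(C) = -4*C*(-1) = 4*C)
P(J) = -8*J/(5 + J) (P(J) = (J*(-2))*(4/(J + 5)) = (-2*J)*(4/(5 + J)) = -8*J/(5 + J))
P(D)² = (-8*(-34)/(5 - 34))² = (-8*(-34)/(-29))² = (-8*(-34)*(-1/29))² = (-272/29)² = 73984/841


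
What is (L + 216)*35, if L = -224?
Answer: -280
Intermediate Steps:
(L + 216)*35 = (-224 + 216)*35 = -8*35 = -280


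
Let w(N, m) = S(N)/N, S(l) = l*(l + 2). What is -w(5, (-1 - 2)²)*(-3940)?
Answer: 27580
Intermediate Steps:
S(l) = l*(2 + l)
w(N, m) = 2 + N (w(N, m) = (N*(2 + N))/N = 2 + N)
-w(5, (-1 - 2)²)*(-3940) = -(2 + 5)*(-3940) = -1*7*(-3940) = -7*(-3940) = 27580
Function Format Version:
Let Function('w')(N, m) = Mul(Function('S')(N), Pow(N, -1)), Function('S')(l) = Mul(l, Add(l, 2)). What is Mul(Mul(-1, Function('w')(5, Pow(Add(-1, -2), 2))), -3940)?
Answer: 27580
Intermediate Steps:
Function('S')(l) = Mul(l, Add(2, l))
Function('w')(N, m) = Add(2, N) (Function('w')(N, m) = Mul(Mul(N, Add(2, N)), Pow(N, -1)) = Add(2, N))
Mul(Mul(-1, Function('w')(5, Pow(Add(-1, -2), 2))), -3940) = Mul(Mul(-1, Add(2, 5)), -3940) = Mul(Mul(-1, 7), -3940) = Mul(-7, -3940) = 27580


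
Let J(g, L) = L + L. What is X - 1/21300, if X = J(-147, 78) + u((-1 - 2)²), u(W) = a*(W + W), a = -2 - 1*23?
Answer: -6262201/21300 ≈ -294.00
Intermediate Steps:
a = -25 (a = -2 - 23 = -25)
J(g, L) = 2*L
u(W) = -50*W (u(W) = -25*(W + W) = -50*W)
X = -294 (X = 2*78 - 50*(-1 - 2)² = 156 - 50*(-3)² = 156 - 50*9 = 156 - 450 = -294)
X - 1/21300 = -294 - 1/21300 = -6262201/21300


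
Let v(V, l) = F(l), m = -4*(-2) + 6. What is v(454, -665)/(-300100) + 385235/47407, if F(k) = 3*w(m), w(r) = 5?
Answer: 23121662479/2845368140 ≈ 8.1261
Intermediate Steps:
m = 14 (m = 8 + 6 = 14)
F(k) = 15 (F(k) = 3*5 = 15)
v(V, l) = 15
v(454, -665)/(-300100) + 385235/47407 = 15/(-300100) + 385235/47407 = 15*(-1/300100) + 385235*(1/47407) = -3/60020 + 385235/47407 = 23121662479/2845368140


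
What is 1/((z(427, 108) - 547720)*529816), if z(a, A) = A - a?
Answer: -1/290359830824 ≈ -3.4440e-12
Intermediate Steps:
1/((z(427, 108) - 547720)*529816) = 1/(((108 - 1*427) - 547720)*529816) = (1/529816)/((108 - 427) - 547720) = (1/529816)/(-319 - 547720) = (1/529816)/(-548039) = -1/548039*1/529816 = -1/290359830824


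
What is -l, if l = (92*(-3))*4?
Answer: 1104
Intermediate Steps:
l = -1104 (l = -276*4 = -1104)
-l = -1*(-1104) = 1104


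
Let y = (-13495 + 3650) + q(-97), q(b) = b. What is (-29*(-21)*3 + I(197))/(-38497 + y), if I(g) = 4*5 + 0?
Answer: -1847/48439 ≈ -0.038130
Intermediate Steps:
I(g) = 20 (I(g) = 20 + 0 = 20)
y = -9942 (y = (-13495 + 3650) - 97 = -9845 - 97 = -9942)
(-29*(-21)*3 + I(197))/(-38497 + y) = (-29*(-21)*3 + 20)/(-38497 - 9942) = (609*3 + 20)/(-48439) = (1827 + 20)*(-1/48439) = 1847*(-1/48439) = -1847/48439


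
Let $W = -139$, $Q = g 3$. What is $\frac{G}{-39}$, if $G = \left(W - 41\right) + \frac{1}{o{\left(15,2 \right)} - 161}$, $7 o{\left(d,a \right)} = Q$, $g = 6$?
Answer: $\frac{199627}{43251} \approx 4.6155$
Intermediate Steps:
$Q = 18$ ($Q = 6 \cdot 3 = 18$)
$o{\left(d,a \right)} = \frac{18}{7}$ ($o{\left(d,a \right)} = \frac{1}{7} \cdot 18 = \frac{18}{7}$)
$G = - \frac{199627}{1109}$ ($G = \left(-139 - 41\right) + \frac{1}{\frac{18}{7} - 161} = -180 + \frac{1}{- \frac{1109}{7}} = -180 - \frac{7}{1109} = - \frac{199627}{1109} \approx -180.01$)
$\frac{G}{-39} = - \frac{199627}{1109 \left(-39\right)} = \left(- \frac{199627}{1109}\right) \left(- \frac{1}{39}\right) = \frac{199627}{43251}$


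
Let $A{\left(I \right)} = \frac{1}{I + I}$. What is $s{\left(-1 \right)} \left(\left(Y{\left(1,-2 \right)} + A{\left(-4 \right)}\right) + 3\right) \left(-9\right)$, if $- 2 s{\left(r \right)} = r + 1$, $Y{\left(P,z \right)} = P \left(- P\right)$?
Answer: $0$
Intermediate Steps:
$Y{\left(P,z \right)} = - P^{2}$
$s{\left(r \right)} = - \frac{1}{2} - \frac{r}{2}$ ($s{\left(r \right)} = - \frac{r + 1}{2} = - \frac{1 + r}{2} = - \frac{1}{2} - \frac{r}{2}$)
$A{\left(I \right)} = \frac{1}{2 I}$
$s{\left(-1 \right)} \left(\left(Y{\left(1,-2 \right)} + A{\left(-4 \right)}\right) + 3\right) \left(-9\right) = \left(- \frac{1}{2} - - \frac{1}{2}\right) \left(\left(- 1^{2} + \frac{1}{2 \left(-4\right)}\right) + 3\right) \left(-9\right) = \left(- \frac{1}{2} + \frac{1}{2}\right) \left(\left(\left(-1\right) 1 + \frac{1}{2} \left(- \frac{1}{4}\right)\right) + 3\right) \left(-9\right) = 0 \left(\left(-1 - \frac{1}{8}\right) + 3\right) \left(-9\right) = 0 \left(- \frac{9}{8} + 3\right) \left(-9\right) = 0 \cdot \frac{15}{8} \left(-9\right) = 0 \left(-9\right) = 0$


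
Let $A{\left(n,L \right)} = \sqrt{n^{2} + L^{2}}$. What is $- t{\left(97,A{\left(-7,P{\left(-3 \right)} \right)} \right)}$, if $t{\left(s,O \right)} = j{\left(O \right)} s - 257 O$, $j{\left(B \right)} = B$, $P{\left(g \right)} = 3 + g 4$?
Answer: $160 \sqrt{130} \approx 1824.3$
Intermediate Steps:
$P{\left(g \right)} = 3 + 4 g$
$A{\left(n,L \right)} = \sqrt{L^{2} + n^{2}}$
$t{\left(s,O \right)} = - 257 O + O s$ ($t{\left(s,O \right)} = O s - 257 O = - 257 O + O s$)
$- t{\left(97,A{\left(-7,P{\left(-3 \right)} \right)} \right)} = - \sqrt{\left(3 + 4 \left(-3\right)\right)^{2} + \left(-7\right)^{2}} \left(-257 + 97\right) = - \sqrt{\left(3 - 12\right)^{2} + 49} \left(-160\right) = - \sqrt{\left(-9\right)^{2} + 49} \left(-160\right) = - \sqrt{81 + 49} \left(-160\right) = - \sqrt{130} \left(-160\right) = - \left(-160\right) \sqrt{130} = 160 \sqrt{130}$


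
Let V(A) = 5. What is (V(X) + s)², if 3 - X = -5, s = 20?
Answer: 625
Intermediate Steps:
X = 8 (X = 3 - 1*(-5) = 3 + 5 = 8)
(V(X) + s)² = (5 + 20)² = 25² = 625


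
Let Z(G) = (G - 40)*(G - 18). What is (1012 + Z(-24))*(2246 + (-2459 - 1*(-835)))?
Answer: 2301400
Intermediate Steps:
Z(G) = (-40 + G)*(-18 + G)
(1012 + Z(-24))*(2246 + (-2459 - 1*(-835))) = (1012 + (720 + (-24)**2 - 58*(-24)))*(2246 + (-2459 - 1*(-835))) = (1012 + (720 + 576 + 1392))*(2246 + (-2459 + 835)) = (1012 + 2688)*(2246 - 1624) = 3700*622 = 2301400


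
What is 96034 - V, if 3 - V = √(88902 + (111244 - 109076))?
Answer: 96031 + √91070 ≈ 96333.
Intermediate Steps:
V = 3 - √91070 (V = 3 - √(88902 + (111244 - 109076)) = 3 - √(88902 + 2168) = 3 - √91070 ≈ -298.78)
96034 - V = 96034 - (3 - √91070) = 96034 + (-3 + √91070) = 96031 + √91070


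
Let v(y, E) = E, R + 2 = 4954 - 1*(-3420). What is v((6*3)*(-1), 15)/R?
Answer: 15/8372 ≈ 0.0017917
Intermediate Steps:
R = 8372 (R = -2 + (4954 - 1*(-3420)) = -2 + (4954 + 3420) = -2 + 8374 = 8372)
v((6*3)*(-1), 15)/R = 15/8372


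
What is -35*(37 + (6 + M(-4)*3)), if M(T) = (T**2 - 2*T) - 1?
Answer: -3920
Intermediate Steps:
M(T) = -1 + T**2 - 2*T
-35*(37 + (6 + M(-4)*3)) = -35*(37 + (6 + (-1 + (-4)**2 - 2*(-4))*3)) = -35*(37 + (6 + (-1 + 16 + 8)*3)) = -35*(37 + (6 + 23*3)) = -35*(37 + (6 + 69)) = -35*(37 + 75) = -35*112 = -3920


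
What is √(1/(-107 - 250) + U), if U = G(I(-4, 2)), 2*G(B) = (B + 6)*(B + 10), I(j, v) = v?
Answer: √6117195/357 ≈ 6.9280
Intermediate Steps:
G(B) = (6 + B)*(10 + B)/2 (G(B) = ((B + 6)*(B + 10))/2 = ((6 + B)*(10 + B))/2 = (6 + B)*(10 + B)/2)
U = 48 (U = 30 + (½)*2² + 8*2 = 30 + (½)*4 + 16 = 30 + 2 + 16 = 48)
√(1/(-107 - 250) + U) = √(1/(-107 - 250) + 48) = √(1/(-357) + 48) = √(-1/357 + 48) = √(17135/357) = √6117195/357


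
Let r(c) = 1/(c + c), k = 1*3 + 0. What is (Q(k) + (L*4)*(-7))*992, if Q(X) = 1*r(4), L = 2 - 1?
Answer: -27652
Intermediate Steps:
L = 1
k = 3 (k = 3 + 0 = 3)
r(c) = 1/(2*c)
Q(X) = ⅛ (Q(X) = 1*((½)/4) = 1*((½)*(¼)) = 1*(⅛) = ⅛)
(Q(k) + (L*4)*(-7))*992 = (⅛ + (1*4)*(-7))*992 = (⅛ + 4*(-7))*992 = (⅛ - 28)*992 = -223/8*992 = -27652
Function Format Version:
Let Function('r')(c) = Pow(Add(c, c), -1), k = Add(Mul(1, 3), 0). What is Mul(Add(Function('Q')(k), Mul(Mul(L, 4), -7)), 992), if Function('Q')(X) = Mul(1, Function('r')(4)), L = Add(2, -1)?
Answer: -27652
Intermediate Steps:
L = 1
k = 3 (k = Add(3, 0) = 3)
Function('r')(c) = Mul(Rational(1, 2), Pow(c, -1)) (Function('r')(c) = Pow(Mul(2, c), -1) = Mul(Rational(1, 2), Pow(c, -1)))
Function('Q')(X) = Rational(1, 8) (Function('Q')(X) = Mul(1, Mul(Rational(1, 2), Pow(4, -1))) = Mul(1, Mul(Rational(1, 2), Rational(1, 4))) = Mul(1, Rational(1, 8)) = Rational(1, 8))
Mul(Add(Function('Q')(k), Mul(Mul(L, 4), -7)), 992) = Mul(Add(Rational(1, 8), Mul(Mul(1, 4), -7)), 992) = Mul(Add(Rational(1, 8), Mul(4, -7)), 992) = Mul(Add(Rational(1, 8), -28), 992) = Mul(Rational(-223, 8), 992) = -27652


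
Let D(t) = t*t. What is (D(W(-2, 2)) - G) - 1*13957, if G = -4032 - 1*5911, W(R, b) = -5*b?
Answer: -3914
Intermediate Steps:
D(t) = t**2
G = -9943 (G = -4032 - 5911 = -9943)
(D(W(-2, 2)) - G) - 1*13957 = ((-5*2)**2 - 1*(-9943)) - 1*13957 = ((-10)**2 + 9943) - 13957 = (100 + 9943) - 13957 = 10043 - 13957 = -3914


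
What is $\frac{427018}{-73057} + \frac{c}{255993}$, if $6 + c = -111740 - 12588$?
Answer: $- \frac{118397087912}{18702080601} \approx -6.3307$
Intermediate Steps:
$c = -124334$ ($c = -6 - 124328 = -124334$)
$\frac{427018}{-73057} + \frac{c}{255993} = \frac{427018}{-73057} - \frac{124334}{255993} = 427018 \left(- \frac{1}{73057}\right) - \frac{124334}{255993} = - \frac{427018}{73057} - \frac{124334}{255993} = - \frac{118397087912}{18702080601}$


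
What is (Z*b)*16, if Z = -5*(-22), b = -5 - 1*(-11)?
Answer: 10560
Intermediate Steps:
b = 6 (b = -5 + 11 = 6)
Z = 110
(Z*b)*16 = (110*6)*16 = 660*16 = 10560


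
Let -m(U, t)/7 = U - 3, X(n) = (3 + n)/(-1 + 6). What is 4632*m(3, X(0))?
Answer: 0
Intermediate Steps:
X(n) = 3/5 + n/5 (X(n) = (3 + n)/5 = (3 + n)*(1/5) = 3/5 + n/5)
m(U, t) = 21 - 7*U (m(U, t) = -7*(U - 3) = -7*(-3 + U) = 21 - 7*U)
4632*m(3, X(0)) = 4632*(21 - 7*3) = 4632*(21 - 21) = 4632*0 = 0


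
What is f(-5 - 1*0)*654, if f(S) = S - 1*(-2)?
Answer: -1962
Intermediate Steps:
f(S) = 2 + S (f(S) = S + 2 = 2 + S)
f(-5 - 1*0)*654 = (2 + (-5 - 1*0))*654 = (2 + (-5 + 0))*654 = (2 - 5)*654 = -3*654 = -1962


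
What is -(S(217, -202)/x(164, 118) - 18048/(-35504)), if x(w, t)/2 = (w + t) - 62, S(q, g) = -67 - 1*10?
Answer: -29587/88760 ≈ -0.33334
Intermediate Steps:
S(q, g) = -77 (S(q, g) = -67 - 10 = -77)
x(w, t) = -124 + 2*t + 2*w (x(w, t) = 2*((w + t) - 62) = 2*((t + w) - 62) = 2*(-62 + t + w) = -124 + 2*t + 2*w)
-(S(217, -202)/x(164, 118) - 18048/(-35504)) = -(-77/(-124 + 2*118 + 2*164) - 18048/(-35504)) = -(-77/(-124 + 236 + 328) - 18048*(-1/35504)) = -(-77/440 + 1128/2219) = -(-77*1/440 + 1128/2219) = -(-7/40 + 1128/2219) = -1*29587/88760 = -29587/88760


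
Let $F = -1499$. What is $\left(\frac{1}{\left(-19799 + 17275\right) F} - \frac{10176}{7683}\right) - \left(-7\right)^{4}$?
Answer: $- \frac{23277279916467}{9689482036} \approx -2402.3$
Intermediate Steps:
$\left(\frac{1}{\left(-19799 + 17275\right) F} - \frac{10176}{7683}\right) - \left(-7\right)^{4} = \left(\frac{1}{\left(-19799 + 17275\right) \left(-1499\right)} - \frac{10176}{7683}\right) - \left(-7\right)^{4} = \left(\frac{1}{-2524} \left(- \frac{1}{1499}\right) - \frac{3392}{2561}\right) - 2401 = \left(\left(- \frac{1}{2524}\right) \left(- \frac{1}{1499}\right) - \frac{3392}{2561}\right) - 2401 = \left(\frac{1}{3783476} - \frac{3392}{2561}\right) - 2401 = - \frac{12833548031}{9689482036} - 2401 = - \frac{23277279916467}{9689482036}$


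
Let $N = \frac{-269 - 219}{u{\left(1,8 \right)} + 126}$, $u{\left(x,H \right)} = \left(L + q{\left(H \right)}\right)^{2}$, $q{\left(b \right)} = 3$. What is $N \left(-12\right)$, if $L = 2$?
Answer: $\frac{5856}{151} \approx 38.781$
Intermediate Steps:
$u{\left(x,H \right)} = 25$ ($u{\left(x,H \right)} = \left(2 + 3\right)^{2} = 5^{2} = 25$)
$N = - \frac{488}{151}$ ($N = \frac{-269 - 219}{25 + 126} = - \frac{488}{151} \approx -3.2318$)
$N \left(-12\right) = \left(- \frac{488}{151}\right) \left(-12\right) = \frac{5856}{151}$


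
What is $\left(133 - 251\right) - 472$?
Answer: $-590$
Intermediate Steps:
$\left(133 - 251\right) - 472 = -118 - 472 = -590$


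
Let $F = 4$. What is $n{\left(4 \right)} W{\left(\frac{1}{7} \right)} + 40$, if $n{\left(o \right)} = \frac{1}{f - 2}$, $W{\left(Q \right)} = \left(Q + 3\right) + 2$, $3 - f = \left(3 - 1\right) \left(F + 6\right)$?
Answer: $\frac{5284}{133} \approx 39.729$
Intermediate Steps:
$f = -17$ ($f = 3 - \left(3 - 1\right) \left(4 + 6\right) = 3 - 2 \cdot 10 = 3 - 20 = -17$)
$W{\left(Q \right)} = 5 + Q$ ($W{\left(Q \right)} = \left(3 + Q\right) + 2 = 5 + Q$)
$n{\left(o \right)} = - \frac{1}{19}$ ($n{\left(o \right)} = \frac{1}{-17 - 2} = \frac{1}{-19} = - \frac{1}{19}$)
$n{\left(4 \right)} W{\left(\frac{1}{7} \right)} + 40 = - \frac{5 + \frac{1}{7}}{19} + 40 = \left(- \frac{1}{19}\right) \frac{36}{7} + 40 = - \frac{36}{133} + 40 = \frac{5284}{133}$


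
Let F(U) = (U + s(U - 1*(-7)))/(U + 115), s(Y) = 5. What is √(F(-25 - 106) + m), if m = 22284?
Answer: 3*√39630/4 ≈ 149.30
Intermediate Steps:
F(U) = (5 + U)/(115 + U) (F(U) = (U + 5)/(U + 115) = (5 + U)/(115 + U))
√(F(-25 - 106) + m) = √((5 + (-25 - 106))/(115 + (-25 - 106)) + 22284) = √((5 - 131)/(115 - 131) + 22284) = √(-126/(-16) + 22284) = √(-1/16*(-126) + 22284) = √(63/8 + 22284) = √(178335/8) = 3*√39630/4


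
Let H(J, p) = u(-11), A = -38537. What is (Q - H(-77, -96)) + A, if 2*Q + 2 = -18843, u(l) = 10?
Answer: -95939/2 ≈ -47970.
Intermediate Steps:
H(J, p) = 10
Q = -18845/2 (Q = -1 + (½)*(-18843) = -1 - 18843/2 = -18845/2 ≈ -9422.5)
(Q - H(-77, -96)) + A = (-18845/2 - 1*10) - 38537 = (-18845/2 - 10) - 38537 = -18865/2 - 38537 = -95939/2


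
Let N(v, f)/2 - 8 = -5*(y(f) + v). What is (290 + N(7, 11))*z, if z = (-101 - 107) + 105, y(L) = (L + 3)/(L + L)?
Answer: -260178/11 ≈ -23653.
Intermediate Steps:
y(L) = (3 + L)/(2*L) (y(L) = (3 + L)/((2*L)) = (3 + L)*(1/(2*L)) = (3 + L)/(2*L))
N(v, f) = 16 - 10*v - 5*(3 + f)/f (N(v, f) = 16 + 2*(-5*((3 + f)/(2*f) + v)) = 16 + 2*(-5*(v + (3 + f)/(2*f))) = 16 + 2*(-5*v - 5*(3 + f)/(2*f)) = 16 + (-10*v - 5*(3 + f)/f) = 16 - 10*v - 5*(3 + f)/f)
z = -103 (z = -208 + 105 = -103)
(290 + N(7, 11))*z = (290 + (11 - 15/11 - 10*7))*(-103) = (290 + (11 - 15*1/11 - 70))*(-103) = (290 + (11 - 15/11 - 70))*(-103) = (290 - 664/11)*(-103) = (2526/11)*(-103) = -260178/11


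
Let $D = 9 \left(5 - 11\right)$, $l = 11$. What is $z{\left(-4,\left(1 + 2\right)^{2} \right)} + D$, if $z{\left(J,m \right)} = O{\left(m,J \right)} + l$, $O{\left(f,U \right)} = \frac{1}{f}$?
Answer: $- \frac{386}{9} \approx -42.889$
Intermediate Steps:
$z{\left(J,m \right)} = 11 + \frac{1}{m}$ ($z{\left(J,m \right)} = \frac{1}{m} + 11 = 11 + \frac{1}{m}$)
$D = -54$ ($D = 9 \left(-6\right) = -54$)
$z{\left(-4,\left(1 + 2\right)^{2} \right)} + D = \left(11 + \frac{1}{\left(1 + 2\right)^{2}}\right) - 54 = \left(11 + \frac{1}{3^{2}}\right) - 54 = \left(11 + \frac{1}{9}\right) - 54 = \frac{100}{9} - 54 = - \frac{386}{9}$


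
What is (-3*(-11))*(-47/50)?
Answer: -1551/50 ≈ -31.020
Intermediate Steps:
(-3*(-11))*(-47/50) = 33*(-47*1/50) = 33*(-47/50) = -1551/50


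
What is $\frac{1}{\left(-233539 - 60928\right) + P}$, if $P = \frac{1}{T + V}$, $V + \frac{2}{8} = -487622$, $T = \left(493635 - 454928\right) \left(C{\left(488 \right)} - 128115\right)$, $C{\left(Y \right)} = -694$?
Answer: $- \frac{19945190341}{5873200364143251} \approx -3.396 \cdot 10^{-6}$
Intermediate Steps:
$T = -4985809963$ ($T = \left(493635 - 454928\right) \left(-694 - 128115\right) = 38707 \left(-128809\right) = -4985809963$)
$V = - \frac{1950489}{4}$ ($V = - \frac{1}{4} - 487622 = - \frac{1950489}{4} \approx -4.8762 \cdot 10^{5}$)
$P = - \frac{4}{19945190341}$ ($P = \frac{1}{-4985809963 - \frac{1950489}{4}} = \frac{1}{- \frac{19945190341}{4}} = - \frac{4}{19945190341} \approx -2.0055 \cdot 10^{-10}$)
$\frac{1}{\left(-233539 - 60928\right) + P} = \frac{1}{\left(-233539 - 60928\right) - \frac{4}{19945190341}} = \frac{1}{-294467 - \frac{4}{19945190341}} = \frac{1}{- \frac{5873200364143251}{19945190341}} = - \frac{19945190341}{5873200364143251}$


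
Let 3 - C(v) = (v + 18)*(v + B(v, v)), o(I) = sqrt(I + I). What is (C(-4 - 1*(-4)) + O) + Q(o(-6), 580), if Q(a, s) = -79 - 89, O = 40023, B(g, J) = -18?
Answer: 40182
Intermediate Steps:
o(I) = sqrt(2)*sqrt(I) (o(I) = sqrt(2*I) = sqrt(2)*sqrt(I))
Q(a, s) = -168
C(v) = 3 - (-18 + v)*(18 + v) (C(v) = 3 - (v + 18)*(v - 18) = 3 - (18 + v)*(-18 + v) = 3 - (-18 + v)*(18 + v))
(C(-4 - 1*(-4)) + O) + Q(o(-6), 580) = ((327 - (-4 - 1*(-4))**2) + 40023) - 168 = ((327 - (-4 + 4)**2) + 40023) - 168 = ((327 - 1*0**2) + 40023) - 168 = ((327 - 1*0) + 40023) - 168 = ((327 + 0) + 40023) - 168 = (327 + 40023) - 168 = 40350 - 168 = 40182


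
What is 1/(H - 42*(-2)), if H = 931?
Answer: 1/1015 ≈ 0.00098522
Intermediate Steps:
1/(H - 42*(-2)) = 1/(931 - 42*(-2)) = 1/(931 + 84) = 1/1015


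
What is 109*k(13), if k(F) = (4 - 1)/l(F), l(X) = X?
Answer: 327/13 ≈ 25.154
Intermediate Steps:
k(F) = 3/F (k(F) = (4 - 1)/F = 3/F)
109*k(13) = 109*(3/13) = 327/13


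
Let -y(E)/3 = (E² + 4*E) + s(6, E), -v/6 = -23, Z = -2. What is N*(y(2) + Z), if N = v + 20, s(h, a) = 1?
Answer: -6478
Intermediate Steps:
v = 138 (v = -6*(-23) = 138)
y(E) = -3 - 12*E - 3*E² (y(E) = -3*((E² + 4*E) + 1) = -3*(1 + E² + 4*E) = -3 - 12*E - 3*E²)
N = 158 (N = 138 + 20 = 158)
N*(y(2) + Z) = 158*((-3 - 12*2 - 3*2²) - 2) = 158*((-3 - 24 - 3*4) - 2) = 158*((-3 - 24 - 12) - 2) = 158*(-39 - 2) = 158*(-41) = -6478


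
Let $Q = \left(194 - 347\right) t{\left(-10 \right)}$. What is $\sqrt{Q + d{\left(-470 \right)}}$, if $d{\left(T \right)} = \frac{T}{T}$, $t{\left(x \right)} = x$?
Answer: $\sqrt{1531} \approx 39.128$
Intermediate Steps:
$d{\left(T \right)} = 1$
$Q = 1530$ ($Q = \left(194 - 347\right) \left(-10\right) = \left(-153\right) \left(-10\right) = 1530$)
$\sqrt{Q + d{\left(-470 \right)}} = \sqrt{1530 + 1} = \sqrt{1531}$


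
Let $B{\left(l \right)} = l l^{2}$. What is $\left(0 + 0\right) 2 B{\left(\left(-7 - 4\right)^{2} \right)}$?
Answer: $0$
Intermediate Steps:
$B{\left(l \right)} = l^{3}$
$\left(0 + 0\right) 2 B{\left(\left(-7 - 4\right)^{2} \right)} = \left(0 + 0\right) 2 \left(\left(-7 - 4\right)^{2}\right)^{3} = 0 \cdot 2 \left(\left(-11\right)^{2}\right)^{3} = 0 \cdot 121^{3} = 0 \cdot 1771561 = 0$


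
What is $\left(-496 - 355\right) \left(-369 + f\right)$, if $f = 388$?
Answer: $-16169$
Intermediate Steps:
$\left(-496 - 355\right) \left(-369 + f\right) = \left(-496 - 355\right) \left(-369 + 388\right) = \left(-851\right) 19 = -16169$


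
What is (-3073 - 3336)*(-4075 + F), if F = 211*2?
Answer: 23412077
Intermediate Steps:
F = 422
(-3073 - 3336)*(-4075 + F) = (-3073 - 3336)*(-4075 + 422) = -6409*(-3653) = 23412077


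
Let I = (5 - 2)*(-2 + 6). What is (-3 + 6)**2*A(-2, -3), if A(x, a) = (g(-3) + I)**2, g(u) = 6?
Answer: 2916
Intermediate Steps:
I = 12 (I = 3*4 = 12)
A(x, a) = 324 (A(x, a) = (6 + 12)**2 = 18**2 = 324)
(-3 + 6)**2*A(-2, -3) = (-3 + 6)**2*324 = 3**2*324 = 9*324 = 2916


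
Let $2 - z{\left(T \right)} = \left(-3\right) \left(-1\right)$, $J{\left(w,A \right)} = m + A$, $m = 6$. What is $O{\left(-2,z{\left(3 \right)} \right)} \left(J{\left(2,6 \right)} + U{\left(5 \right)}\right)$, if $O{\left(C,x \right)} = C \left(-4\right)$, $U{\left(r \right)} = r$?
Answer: $136$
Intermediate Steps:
$J{\left(w,A \right)} = 6 + A$
$z{\left(T \right)} = -1$ ($z{\left(T \right)} = 2 - \left(-3\right) \left(-1\right) = 2 - 3 = -1$)
$O{\left(C,x \right)} = - 4 C$
$O{\left(-2,z{\left(3 \right)} \right)} \left(J{\left(2,6 \right)} + U{\left(5 \right)}\right) = \left(-4\right) \left(-2\right) \left(\left(6 + 6\right) + 5\right) = 8 \left(12 + 5\right) = 8 \cdot 17 = 136$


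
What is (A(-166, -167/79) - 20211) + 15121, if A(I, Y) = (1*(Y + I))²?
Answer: 144618271/6241 ≈ 23172.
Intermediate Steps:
A(I, Y) = (I + Y)² (A(I, Y) = (1*(I + Y))² = (I + Y)²)
(A(-166, -167/79) - 20211) + 15121 = ((-166 - 167/79)² - 20211) + 15121 = ((-13281/79)² - 20211) + 15121 = (176384961/6241 - 20211) + 15121 = 50248110/6241 + 15121 = 144618271/6241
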